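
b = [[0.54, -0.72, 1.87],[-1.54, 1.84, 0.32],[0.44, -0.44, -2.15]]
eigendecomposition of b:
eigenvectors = [[-0.44, 0.77, -0.57], [0.89, 0.64, -0.27], [-0.12, 0.03, 0.77]]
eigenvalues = [2.55, 0.0, -2.32]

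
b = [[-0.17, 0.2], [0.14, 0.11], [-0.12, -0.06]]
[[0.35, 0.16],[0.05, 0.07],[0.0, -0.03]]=b @ [[-0.63, -0.07], [1.22, 0.72]]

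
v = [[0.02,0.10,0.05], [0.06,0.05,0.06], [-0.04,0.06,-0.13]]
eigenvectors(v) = [[-0.14, -0.83, 0.73], [-0.26, 0.23, 0.69], [0.96, 0.51, 0.05]]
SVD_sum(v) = [[0.03, 0.01, 0.06], [0.04, 0.01, 0.08], [-0.05, -0.01, -0.11]] + [[0.01, 0.09, -0.01], [0.0, 0.04, -0.01], [0.01, 0.08, -0.01]] + [[-0.02,0.00,0.01], [0.02,-0.00,-0.01], [0.01,-0.00,-0.0]]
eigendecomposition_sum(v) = [[0.01, -0.01, 0.02], [0.02, -0.02, 0.03], [-0.06, 0.07, -0.13]] + [[-0.03, 0.03, 0.00], [0.01, -0.01, -0.0], [0.02, -0.02, -0.00]] + [[0.04, 0.08, 0.03],[0.04, 0.08, 0.03],[0.00, 0.01, 0.0]]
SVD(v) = [[0.39, 0.72, 0.57],  [0.51, 0.35, -0.79],  [-0.77, 0.60, -0.23]] @ diag([0.16596131305164807, 0.12769683762344497, 0.029160936732972438]) @ [[0.42, 0.11, 0.90], [0.09, 0.98, -0.16], [-0.9, 0.15, 0.40]]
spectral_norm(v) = 0.17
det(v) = 0.00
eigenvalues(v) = [-0.14, -0.04, 0.12]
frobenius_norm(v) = 0.21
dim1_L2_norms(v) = [0.11, 0.1, 0.15]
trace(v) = -0.06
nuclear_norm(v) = 0.32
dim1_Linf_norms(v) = [0.1, 0.06, 0.13]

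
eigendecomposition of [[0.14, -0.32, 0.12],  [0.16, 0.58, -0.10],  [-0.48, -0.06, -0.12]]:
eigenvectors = [[-0.27+0.00j, 0.58+0.13j, 0.58-0.13j], [(0.24+0j), -0.48-0.22j, -0.48+0.22j], [(0.93+0j), (-0.6+0j), -0.60-0.00j]]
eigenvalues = [0j, (0.3+0.08j), (0.3-0.08j)]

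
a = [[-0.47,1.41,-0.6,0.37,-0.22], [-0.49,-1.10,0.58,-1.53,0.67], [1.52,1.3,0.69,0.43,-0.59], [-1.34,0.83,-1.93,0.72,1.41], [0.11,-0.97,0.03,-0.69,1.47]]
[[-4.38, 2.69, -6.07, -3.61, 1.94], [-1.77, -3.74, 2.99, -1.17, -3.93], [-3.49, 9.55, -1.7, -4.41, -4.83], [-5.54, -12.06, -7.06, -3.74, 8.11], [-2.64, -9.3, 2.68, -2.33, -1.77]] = a@[[0.66, -0.00, 4.17, -2.4, -4.33],[-4.89, 3.07, -4.27, -3.96, -0.71],[-2.02, 4.32, -4.02, 1.95, 1.47],[1.88, -0.06, -2.87, 4.21, 5.56],[-4.15, -4.42, -2.57, -2.08, 1.23]]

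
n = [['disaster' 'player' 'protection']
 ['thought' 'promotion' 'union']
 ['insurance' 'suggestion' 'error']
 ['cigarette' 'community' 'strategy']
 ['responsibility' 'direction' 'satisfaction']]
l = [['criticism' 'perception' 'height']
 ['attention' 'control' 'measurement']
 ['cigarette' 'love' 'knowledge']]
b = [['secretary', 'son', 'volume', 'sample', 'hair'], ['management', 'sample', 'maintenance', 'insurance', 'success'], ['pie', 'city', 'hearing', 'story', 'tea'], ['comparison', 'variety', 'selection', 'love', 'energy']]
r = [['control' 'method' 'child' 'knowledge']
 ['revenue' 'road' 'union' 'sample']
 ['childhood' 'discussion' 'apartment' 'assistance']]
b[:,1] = ['son', 'sample', 'city', 'variety']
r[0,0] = 'control'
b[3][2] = 'selection'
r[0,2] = 'child'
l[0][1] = 'perception'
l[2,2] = 'knowledge'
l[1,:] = ['attention', 'control', 'measurement']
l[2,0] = 'cigarette'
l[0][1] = 'perception'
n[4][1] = 'direction'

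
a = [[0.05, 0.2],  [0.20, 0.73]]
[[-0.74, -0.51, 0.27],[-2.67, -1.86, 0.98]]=a @ [[1.06,-0.38,0.42], [-3.95,-2.44,1.23]]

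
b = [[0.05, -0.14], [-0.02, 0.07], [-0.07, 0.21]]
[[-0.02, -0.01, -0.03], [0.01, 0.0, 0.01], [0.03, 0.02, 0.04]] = b @ [[-0.09, -0.25, 0.03], [0.11, -0.00, 0.22]]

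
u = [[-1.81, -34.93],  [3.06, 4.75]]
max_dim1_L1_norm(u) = 36.74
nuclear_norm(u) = 38.10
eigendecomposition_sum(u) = [[(-0.9+5.15j), (-17.47+2.62j)], [(1.53-0.23j), (2.38+4.66j)]] + [[(-0.9-5.15j), (-17.47-2.62j)], [(1.53+0.23j), 2.38-4.66j]]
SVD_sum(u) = [[-2.20,-34.91], [0.31,4.92]] + [[0.39, -0.02],[2.75, -0.17]]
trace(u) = 2.94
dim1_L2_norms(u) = [34.98, 5.65]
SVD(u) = [[0.99, -0.14], [-0.14, -0.99]] @ diag([35.320865427145485, 2.7827262670767277]) @ [[-0.06, -1.00], [-1.00, 0.06]]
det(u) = 98.29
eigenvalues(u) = [(1.47+9.8j), (1.47-9.8j)]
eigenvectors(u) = [[-0.96+0.00j, -0.96-0.00j], [0.09+0.27j, (0.09-0.27j)]]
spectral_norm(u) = 35.32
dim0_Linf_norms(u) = [3.06, 34.93]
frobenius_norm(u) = 35.43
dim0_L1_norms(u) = [4.87, 39.68]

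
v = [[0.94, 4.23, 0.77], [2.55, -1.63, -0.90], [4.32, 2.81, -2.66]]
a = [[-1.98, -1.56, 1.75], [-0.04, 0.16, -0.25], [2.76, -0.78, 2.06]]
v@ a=[[0.09, -1.39, 2.17],[-7.47, -3.54, 3.02],[-16.01, -4.21, 1.38]]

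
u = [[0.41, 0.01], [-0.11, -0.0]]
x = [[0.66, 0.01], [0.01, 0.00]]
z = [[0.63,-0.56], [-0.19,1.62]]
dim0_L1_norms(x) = [0.67, 0.01]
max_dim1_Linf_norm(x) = 0.66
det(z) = 0.91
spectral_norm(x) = 0.66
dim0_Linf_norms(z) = [0.63, 1.62]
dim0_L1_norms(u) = [0.52, 0.01]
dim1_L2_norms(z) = [0.84, 1.63]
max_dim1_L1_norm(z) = 1.81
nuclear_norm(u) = 0.43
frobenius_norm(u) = 0.42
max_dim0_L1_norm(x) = 0.67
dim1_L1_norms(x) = [0.67, 0.01]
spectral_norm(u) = 0.42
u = z @ x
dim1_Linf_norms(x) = [0.66, 0.01]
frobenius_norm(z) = 1.84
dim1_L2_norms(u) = [0.41, 0.11]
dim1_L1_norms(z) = [1.19, 1.81]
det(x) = -0.00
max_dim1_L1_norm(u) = 0.42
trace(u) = 0.41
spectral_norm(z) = 1.76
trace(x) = 0.66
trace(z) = 2.25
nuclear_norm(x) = 0.66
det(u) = 0.00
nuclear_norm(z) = 2.28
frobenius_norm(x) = 0.66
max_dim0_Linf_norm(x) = 0.66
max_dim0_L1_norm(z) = 2.18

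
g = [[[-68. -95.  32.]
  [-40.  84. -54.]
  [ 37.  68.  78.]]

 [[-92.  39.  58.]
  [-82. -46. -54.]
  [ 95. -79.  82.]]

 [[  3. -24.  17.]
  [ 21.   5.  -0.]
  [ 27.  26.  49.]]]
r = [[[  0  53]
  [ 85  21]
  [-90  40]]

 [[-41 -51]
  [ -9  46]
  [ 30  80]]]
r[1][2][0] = 30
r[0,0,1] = 53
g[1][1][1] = -46.0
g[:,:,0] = [[-68.0, -40.0, 37.0], [-92.0, -82.0, 95.0], [3.0, 21.0, 27.0]]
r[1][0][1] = -51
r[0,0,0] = 0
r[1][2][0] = 30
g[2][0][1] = -24.0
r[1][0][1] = -51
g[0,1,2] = -54.0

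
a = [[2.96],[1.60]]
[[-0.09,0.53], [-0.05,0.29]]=a @ [[-0.03, 0.18]]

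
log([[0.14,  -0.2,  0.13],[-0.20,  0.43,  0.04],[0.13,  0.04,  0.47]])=[[-6.22+2.33j, (-2.77+1.15j), 1.79-0.74j],[(-2.77+1.15j), (-2.01+0.57j), 0.84-0.37j],[1.79-0.74j, 0.84-0.37j, -1.24+0.24j]]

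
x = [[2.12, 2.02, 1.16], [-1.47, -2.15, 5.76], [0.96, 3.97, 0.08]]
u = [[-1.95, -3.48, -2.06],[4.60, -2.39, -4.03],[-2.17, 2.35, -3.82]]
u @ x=[[-1.00, -4.64, -22.47], [9.4, -1.57, -8.75], [-11.72, -24.60, 10.71]]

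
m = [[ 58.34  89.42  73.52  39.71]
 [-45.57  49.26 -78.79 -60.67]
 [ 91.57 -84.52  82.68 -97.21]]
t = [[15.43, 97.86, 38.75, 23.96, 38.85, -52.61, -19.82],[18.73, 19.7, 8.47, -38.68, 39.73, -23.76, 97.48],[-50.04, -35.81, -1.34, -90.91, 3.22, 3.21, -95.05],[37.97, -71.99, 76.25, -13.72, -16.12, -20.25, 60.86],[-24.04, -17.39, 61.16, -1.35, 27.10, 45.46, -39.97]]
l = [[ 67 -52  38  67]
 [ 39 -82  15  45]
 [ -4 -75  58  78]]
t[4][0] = -24.04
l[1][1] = -82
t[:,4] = [38.85, 39.73, 3.22, -16.12, 27.1]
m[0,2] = 73.52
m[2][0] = 91.57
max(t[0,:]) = 97.86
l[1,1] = -82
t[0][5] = -52.61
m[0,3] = 39.71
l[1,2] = 15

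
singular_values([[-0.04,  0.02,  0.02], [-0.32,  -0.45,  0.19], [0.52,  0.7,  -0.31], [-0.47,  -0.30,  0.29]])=[1.25, 0.2, 0.0]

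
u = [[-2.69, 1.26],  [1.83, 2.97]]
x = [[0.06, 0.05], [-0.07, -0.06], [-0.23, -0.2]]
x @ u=[[-0.07,0.22], [0.08,-0.27], [0.25,-0.88]]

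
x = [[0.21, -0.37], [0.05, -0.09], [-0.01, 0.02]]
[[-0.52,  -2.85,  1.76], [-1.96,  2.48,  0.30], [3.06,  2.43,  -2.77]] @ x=[[-0.27, 0.48], [-0.29, 0.51], [0.79, -1.41]]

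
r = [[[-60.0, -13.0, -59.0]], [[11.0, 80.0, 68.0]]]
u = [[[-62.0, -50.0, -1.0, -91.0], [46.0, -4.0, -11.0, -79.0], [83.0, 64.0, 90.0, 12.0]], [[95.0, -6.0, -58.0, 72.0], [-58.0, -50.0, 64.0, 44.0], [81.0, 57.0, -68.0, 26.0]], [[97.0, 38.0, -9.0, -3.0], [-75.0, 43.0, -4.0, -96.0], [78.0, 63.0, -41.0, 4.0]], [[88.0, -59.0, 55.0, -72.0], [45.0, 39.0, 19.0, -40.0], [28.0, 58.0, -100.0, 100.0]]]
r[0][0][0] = -60.0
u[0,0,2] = -1.0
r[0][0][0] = -60.0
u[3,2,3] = 100.0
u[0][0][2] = -1.0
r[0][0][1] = -13.0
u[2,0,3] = -3.0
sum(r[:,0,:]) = 27.0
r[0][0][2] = -59.0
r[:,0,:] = [[-60.0, -13.0, -59.0], [11.0, 80.0, 68.0]]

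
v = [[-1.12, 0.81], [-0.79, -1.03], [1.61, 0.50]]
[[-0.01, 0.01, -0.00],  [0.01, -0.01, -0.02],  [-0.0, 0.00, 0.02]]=v @ [[-0.00, -0.00, 0.01], [-0.01, 0.01, 0.01]]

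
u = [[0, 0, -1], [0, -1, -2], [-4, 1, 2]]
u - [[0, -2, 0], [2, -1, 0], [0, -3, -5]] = [[0, 2, -1], [-2, 0, -2], [-4, 4, 7]]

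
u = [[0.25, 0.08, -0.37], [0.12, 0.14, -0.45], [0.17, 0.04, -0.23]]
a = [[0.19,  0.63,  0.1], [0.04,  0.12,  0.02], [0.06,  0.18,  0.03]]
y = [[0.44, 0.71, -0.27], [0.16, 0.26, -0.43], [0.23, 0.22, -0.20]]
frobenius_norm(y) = 1.09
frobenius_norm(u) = 0.73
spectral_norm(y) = 1.05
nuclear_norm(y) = 1.41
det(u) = -0.00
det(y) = -0.02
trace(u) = 0.16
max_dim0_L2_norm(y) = 0.79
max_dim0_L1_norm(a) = 0.93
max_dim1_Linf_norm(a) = 0.63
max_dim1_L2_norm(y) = 0.88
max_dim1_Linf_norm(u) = 0.45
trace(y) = 0.50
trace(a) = 0.34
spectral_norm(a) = 0.70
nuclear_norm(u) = 0.85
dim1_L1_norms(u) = [0.7, 0.71, 0.44]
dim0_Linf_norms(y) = [0.44, 0.71, 0.43]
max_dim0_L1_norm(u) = 1.05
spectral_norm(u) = 0.71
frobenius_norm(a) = 0.70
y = u + a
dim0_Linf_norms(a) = [0.19, 0.63, 0.1]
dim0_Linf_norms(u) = [0.25, 0.14, 0.45]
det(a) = 0.00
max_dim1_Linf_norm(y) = 0.71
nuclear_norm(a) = 0.71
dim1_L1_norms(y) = [1.42, 0.85, 0.65]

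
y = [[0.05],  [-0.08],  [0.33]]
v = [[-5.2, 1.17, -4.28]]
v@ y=[[-1.77]]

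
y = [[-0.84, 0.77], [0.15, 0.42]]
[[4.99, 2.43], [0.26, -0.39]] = y @ [[-4.04, -2.82], [2.07, 0.08]]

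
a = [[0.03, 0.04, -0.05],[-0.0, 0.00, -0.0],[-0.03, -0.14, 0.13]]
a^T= [[0.03, -0.00, -0.03],  [0.04, 0.00, -0.14],  [-0.05, -0.00, 0.13]]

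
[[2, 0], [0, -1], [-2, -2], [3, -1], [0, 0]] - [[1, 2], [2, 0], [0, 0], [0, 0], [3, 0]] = [[1, -2], [-2, -1], [-2, -2], [3, -1], [-3, 0]]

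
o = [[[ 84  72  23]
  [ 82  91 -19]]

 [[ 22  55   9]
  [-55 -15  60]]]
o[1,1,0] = -55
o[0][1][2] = -19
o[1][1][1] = -15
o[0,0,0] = 84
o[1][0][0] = 22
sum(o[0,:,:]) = 333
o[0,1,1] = 91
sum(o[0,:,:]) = 333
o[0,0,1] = 72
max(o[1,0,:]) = 55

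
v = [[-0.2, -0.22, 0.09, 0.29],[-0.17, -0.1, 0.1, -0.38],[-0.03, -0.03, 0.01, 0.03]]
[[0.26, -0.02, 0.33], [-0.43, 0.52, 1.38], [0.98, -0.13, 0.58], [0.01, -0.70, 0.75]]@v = [[-0.06, -0.07, 0.02, 0.09], [-0.04, 0.0, 0.03, -0.28], [-0.19, -0.22, 0.08, 0.35], [0.09, 0.05, -0.06, 0.29]]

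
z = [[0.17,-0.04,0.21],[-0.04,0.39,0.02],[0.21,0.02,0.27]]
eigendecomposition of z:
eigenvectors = [[-0.78, -0.62, 0.04], [-0.11, 0.21, 0.97], [0.61, -0.75, 0.23]]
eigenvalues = [-0.0, 0.44, 0.39]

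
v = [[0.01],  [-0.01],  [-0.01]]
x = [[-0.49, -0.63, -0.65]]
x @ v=[[0.01]]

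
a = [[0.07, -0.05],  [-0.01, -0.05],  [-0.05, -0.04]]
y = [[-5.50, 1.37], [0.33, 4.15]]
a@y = [[-0.4, -0.11], [0.04, -0.22], [0.26, -0.23]]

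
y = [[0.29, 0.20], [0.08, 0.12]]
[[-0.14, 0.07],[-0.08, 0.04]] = y @[[-0.01, 0.01], [-0.68, 0.33]]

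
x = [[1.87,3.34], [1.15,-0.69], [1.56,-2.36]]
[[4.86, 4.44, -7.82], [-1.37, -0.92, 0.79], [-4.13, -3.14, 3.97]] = x @ [[-0.24,-0.0,-0.54], [1.59,1.33,-2.04]]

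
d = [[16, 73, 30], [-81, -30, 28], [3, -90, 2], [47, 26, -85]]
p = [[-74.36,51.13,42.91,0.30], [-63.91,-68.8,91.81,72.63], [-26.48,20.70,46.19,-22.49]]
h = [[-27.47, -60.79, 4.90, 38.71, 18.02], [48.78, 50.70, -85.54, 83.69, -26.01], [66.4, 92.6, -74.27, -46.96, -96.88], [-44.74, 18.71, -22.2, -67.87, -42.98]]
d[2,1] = -90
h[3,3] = -67.87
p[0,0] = -74.36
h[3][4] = -42.98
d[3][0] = 47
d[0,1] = 73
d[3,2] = -85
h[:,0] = [-27.47, 48.78, 66.4, -44.74]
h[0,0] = -27.47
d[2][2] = 2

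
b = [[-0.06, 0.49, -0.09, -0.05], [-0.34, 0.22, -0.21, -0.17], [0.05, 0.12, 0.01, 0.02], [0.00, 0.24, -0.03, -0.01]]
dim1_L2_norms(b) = [0.5, 0.49, 0.13, 0.24]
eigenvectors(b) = [[(0.65+0j), 0.65-0.00j, (-0.57+0j), 0.57+0.00j], [0.25+0.60j, 0.25-0.60j, 0.09+0.00j, (-0.1+0j)], [(0.17-0.12j), (0.17+0.12j), 0.50+0.00j, (-0.73+0j)], [(0.32-0.06j), 0.32+0.06j, (0.64+0j), (-0.36+0j)]]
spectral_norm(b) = 0.67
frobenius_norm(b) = 0.75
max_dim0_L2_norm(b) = 0.6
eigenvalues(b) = [(0.08+0.47j), (0.08-0.47j), (-0+0j), (-0+0j)]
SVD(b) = [[-0.71, 0.46, 0.44, -0.29], [-0.61, -0.77, -0.2, -0.02], [-0.12, 0.31, -0.83, -0.45], [-0.32, 0.32, -0.30, 0.84]] @ diag([0.6716699018857556, 0.3408051817692298, 0.0033620597303940926, 0.0002598737981359697]) @ [[0.36, -0.86, 0.30, 0.21], [0.73, 0.51, 0.33, 0.32], [-0.16, 0.07, 0.80, -0.57], [0.56, -0.08, -0.39, -0.73]]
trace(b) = 0.16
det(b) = 0.00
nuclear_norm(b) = 1.02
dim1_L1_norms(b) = [0.69, 0.94, 0.2, 0.28]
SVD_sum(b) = [[-0.17, 0.41, -0.14, -0.1], [-0.15, 0.35, -0.12, -0.09], [-0.03, 0.07, -0.02, -0.02], [-0.08, 0.19, -0.06, -0.05]] + [[0.12, 0.08, 0.05, 0.05], [-0.19, -0.13, -0.09, -0.08], [0.08, 0.05, 0.04, 0.03], [0.08, 0.05, 0.04, 0.03]] + [[-0.00, 0.00, 0.00, -0.0], [0.00, -0.00, -0.00, 0.0], [0.00, -0.0, -0.0, 0.00], [0.00, -0.0, -0.0, 0.0]] + [[-0.0,0.0,0.00,0.00],[-0.00,0.0,0.0,0.00],[-0.00,0.0,0.00,0.0],[0.00,-0.0,-0.00,-0.0]]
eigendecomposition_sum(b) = [[-0.03+0.17j,(0.24-0.02j),(-0.05+0.1j),-0.02+0.08j],[-0.17+0.04j,(0.11+0.22j),-0.10-0.00j,-0.09+0.01j],[0.02+0.05j,0.06-0.05j,(0.01+0.03j),0.01+0.03j],[-0.00+0.09j,0.12-0.03j,(-0.01+0.05j),-0.01+0.04j]] + [[(-0.03-0.17j), (0.24+0.02j), (-0.05-0.1j), -0.02-0.08j], [(-0.17-0.04j), (0.11-0.22j), (-0.1+0j), -0.09-0.01j], [0.02-0.05j, 0.06+0.05j, (0.01-0.03j), (0.01-0.03j)], [(-0-0.09j), (0.12+0.03j), -0.01-0.05j, -0.01-0.04j]] + [[(-0-0j), (-0-0j), (-0-0j), -0j],[0j, 0.00+0.00j, 0j, (-0+0j)],[0j, 0j, 0j, -0.00+0.00j],[0.00+0.00j, 0.00+0.00j, 0j, (-0+0j)]] + [[0.00+0.00j,0.00-0.00j,0j,(-0+0j)], [-0.00-0.00j,(-0+0j),(-0-0j),-0j], [(-0-0j),-0.00+0.00j,-0.00-0.00j,0.00-0.00j], [(-0-0j),(-0+0j),-0.00-0.00j,-0j]]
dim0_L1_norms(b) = [0.45, 1.07, 0.34, 0.25]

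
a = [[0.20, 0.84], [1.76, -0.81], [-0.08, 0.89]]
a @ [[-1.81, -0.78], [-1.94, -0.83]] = [[-1.99, -0.85], [-1.61, -0.70], [-1.58, -0.68]]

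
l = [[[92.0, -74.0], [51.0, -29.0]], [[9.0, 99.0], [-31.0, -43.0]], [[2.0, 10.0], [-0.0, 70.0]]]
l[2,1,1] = 70.0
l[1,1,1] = -43.0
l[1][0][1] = 99.0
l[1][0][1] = 99.0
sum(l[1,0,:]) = 108.0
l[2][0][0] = 2.0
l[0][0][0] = 92.0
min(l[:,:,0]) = -31.0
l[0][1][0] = 51.0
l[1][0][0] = 9.0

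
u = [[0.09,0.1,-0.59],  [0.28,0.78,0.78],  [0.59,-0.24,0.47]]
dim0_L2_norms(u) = [0.66, 0.82, 1.09]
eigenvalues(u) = [(0.31+0.67j), (0.31-0.67j), (0.73+0j)]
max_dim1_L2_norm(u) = 1.14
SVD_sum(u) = [[-0.15, -0.18, -0.35], [0.38, 0.47, 0.9], [0.17, 0.21, 0.41]] + [[-0.09, 0.16, -0.04], [-0.16, 0.29, -0.08], [0.28, -0.5, 0.14]] + [[0.32,0.12,-0.2],[0.06,0.02,-0.04],[0.14,0.05,-0.08]]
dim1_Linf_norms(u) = [0.59, 0.78, 0.59]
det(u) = 0.39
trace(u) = 1.34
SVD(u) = [[0.33,0.26,0.91], [-0.86,0.48,0.18], [-0.39,-0.84,0.38]] @ diag([1.2608909596702877, 0.71055681624948, 0.43961687718187503]) @ [[-0.35, -0.43, -0.83], [-0.47, 0.85, -0.24], [0.81, 0.31, -0.50]]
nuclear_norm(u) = 2.41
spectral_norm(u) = 1.26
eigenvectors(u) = [[(0.24-0.5j), (0.24+0.5j), 0.31+0.00j], [0.16+0.52j, 0.16-0.52j, 0.94+0.00j], [-0.63+0.00j, -0.63-0.00j, (-0.17+0j)]]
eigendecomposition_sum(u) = [[(-0.06+0.32j), (-0.05-0.09j), (-0.36+0.09j)],  [(-0.17-0.27j), 0.09+0.03j, (0.2-0.3j)],  [(0.35-0.1j), -0.07+0.09j, (0.27+0.32j)]] + [[(-0.06-0.32j),(-0.05+0.09j),(-0.36-0.09j)], [-0.17+0.27j,0.09-0.03j,(0.2+0.3j)], [(0.35+0.1j),(-0.07-0.09j),0.27-0.32j]] + [[0.20-0.00j, 0.19-0.00j, (0.13-0j)], [0.62-0.00j, 0.60-0.00j, (0.39-0j)], [-0.11+0.00j, (-0.11+0j), (-0.07+0j)]]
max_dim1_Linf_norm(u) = 0.78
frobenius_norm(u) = 1.51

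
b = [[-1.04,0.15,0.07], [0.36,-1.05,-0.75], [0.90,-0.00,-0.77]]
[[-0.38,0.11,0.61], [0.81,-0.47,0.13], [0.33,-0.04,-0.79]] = b@[[0.27, -0.04, -0.65], [-0.60, 0.43, -0.54], [-0.11, 0.01, 0.27]]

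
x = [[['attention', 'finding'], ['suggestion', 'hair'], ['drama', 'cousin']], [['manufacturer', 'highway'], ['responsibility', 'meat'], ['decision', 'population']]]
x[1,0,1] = 'highway'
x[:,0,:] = [['attention', 'finding'], ['manufacturer', 'highway']]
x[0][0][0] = 'attention'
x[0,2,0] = 'drama'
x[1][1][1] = 'meat'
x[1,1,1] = 'meat'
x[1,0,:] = ['manufacturer', 'highway']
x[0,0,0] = 'attention'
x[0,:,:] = [['attention', 'finding'], ['suggestion', 'hair'], ['drama', 'cousin']]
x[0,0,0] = 'attention'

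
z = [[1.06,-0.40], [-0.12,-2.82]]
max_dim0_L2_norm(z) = 2.85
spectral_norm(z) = 2.85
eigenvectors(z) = [[1.0,  0.10],[-0.03,  0.99]]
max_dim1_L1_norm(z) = 2.94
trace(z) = -1.76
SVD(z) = [[0.14, 0.99], [0.99, -0.14]] @ diag([2.848411917143313, 1.066278364347676]) @ [[0.01,-1.0], [1.0,0.01]]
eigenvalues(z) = [1.07, -2.83]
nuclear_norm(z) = 3.91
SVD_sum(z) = [[0.01, -0.41], [0.03, -2.82]] + [[1.05, 0.01], [-0.15, -0.0]]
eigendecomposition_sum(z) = [[1.07, -0.11], [-0.03, 0.00]] + [[-0.01,-0.29],[-0.09,-2.82]]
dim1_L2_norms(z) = [1.13, 2.82]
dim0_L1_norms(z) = [1.18, 3.22]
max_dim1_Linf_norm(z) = 2.82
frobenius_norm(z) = 3.04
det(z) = -3.04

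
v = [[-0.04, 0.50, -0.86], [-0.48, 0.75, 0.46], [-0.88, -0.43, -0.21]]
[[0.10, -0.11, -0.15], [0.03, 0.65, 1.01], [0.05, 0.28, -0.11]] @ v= [[0.18, 0.03, -0.11], [-1.2, 0.07, 0.06], [-0.04, 0.28, 0.11]]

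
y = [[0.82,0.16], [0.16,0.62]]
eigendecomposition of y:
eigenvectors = [[0.87,-0.48], [0.48,0.87]]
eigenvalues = [0.91, 0.53]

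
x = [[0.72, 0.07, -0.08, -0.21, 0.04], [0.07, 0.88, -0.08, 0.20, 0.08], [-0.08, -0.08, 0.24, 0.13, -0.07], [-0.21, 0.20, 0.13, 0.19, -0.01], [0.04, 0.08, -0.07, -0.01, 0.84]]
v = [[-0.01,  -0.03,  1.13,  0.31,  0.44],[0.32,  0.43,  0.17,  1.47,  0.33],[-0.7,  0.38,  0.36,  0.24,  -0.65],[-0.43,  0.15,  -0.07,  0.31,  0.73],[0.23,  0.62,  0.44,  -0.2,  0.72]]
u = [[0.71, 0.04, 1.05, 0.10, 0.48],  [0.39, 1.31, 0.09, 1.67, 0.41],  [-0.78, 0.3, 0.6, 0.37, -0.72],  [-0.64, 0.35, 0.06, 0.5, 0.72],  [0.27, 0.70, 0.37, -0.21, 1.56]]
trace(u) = 4.68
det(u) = 2.57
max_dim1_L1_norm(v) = 2.72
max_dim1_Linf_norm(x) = 0.88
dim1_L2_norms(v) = [1.25, 1.61, 1.12, 0.92, 1.09]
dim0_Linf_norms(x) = [0.72, 0.88, 0.24, 0.21, 0.84]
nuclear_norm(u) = 7.14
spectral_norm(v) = 1.87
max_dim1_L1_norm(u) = 3.87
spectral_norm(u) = 2.56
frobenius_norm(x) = 1.53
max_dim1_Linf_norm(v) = 1.47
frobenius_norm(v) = 2.73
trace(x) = 2.87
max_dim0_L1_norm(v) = 2.87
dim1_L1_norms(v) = [1.92, 2.72, 2.33, 1.69, 2.21]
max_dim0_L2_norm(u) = 1.97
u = v + x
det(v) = 1.35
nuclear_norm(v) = 5.70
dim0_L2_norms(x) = [0.76, 0.91, 0.3, 0.37, 0.85]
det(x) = 0.00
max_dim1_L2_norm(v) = 1.61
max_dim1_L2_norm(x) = 0.91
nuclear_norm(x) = 2.87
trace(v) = 1.81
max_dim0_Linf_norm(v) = 1.47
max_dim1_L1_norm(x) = 1.31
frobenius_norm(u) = 3.59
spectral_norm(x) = 1.00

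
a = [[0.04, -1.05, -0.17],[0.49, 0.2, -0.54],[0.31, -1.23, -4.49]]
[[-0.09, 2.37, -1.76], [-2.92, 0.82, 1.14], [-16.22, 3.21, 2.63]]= a@[[-1.71, 2.62, 0.38], [-0.57, -2.17, 1.86], [3.65, 0.06, -1.07]]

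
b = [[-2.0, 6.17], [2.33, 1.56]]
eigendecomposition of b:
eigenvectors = [[-0.93, -0.72],[0.36, -0.7]]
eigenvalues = [-4.41, 3.97]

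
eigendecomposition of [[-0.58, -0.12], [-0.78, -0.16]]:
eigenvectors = [[-0.6, 0.2], [-0.80, -0.98]]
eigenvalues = [-0.74, 0.0]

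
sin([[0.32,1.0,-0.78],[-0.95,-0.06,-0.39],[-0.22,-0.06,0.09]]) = [[0.38, 1.11, -0.84], [-1.06, -0.03, -0.49], [-0.25, -0.05, 0.07]]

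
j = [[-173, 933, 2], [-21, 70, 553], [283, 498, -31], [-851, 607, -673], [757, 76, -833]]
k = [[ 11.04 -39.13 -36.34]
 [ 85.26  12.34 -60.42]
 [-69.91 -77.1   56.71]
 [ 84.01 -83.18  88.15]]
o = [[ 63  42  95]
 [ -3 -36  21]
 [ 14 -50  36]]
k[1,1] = 12.34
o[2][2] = 36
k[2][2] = 56.71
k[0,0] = 11.04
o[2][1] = -50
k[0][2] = -36.34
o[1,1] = -36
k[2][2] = 56.71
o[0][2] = 95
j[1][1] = 70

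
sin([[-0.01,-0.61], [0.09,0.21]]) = [[-0.01,  -0.61], [0.09,  0.21]]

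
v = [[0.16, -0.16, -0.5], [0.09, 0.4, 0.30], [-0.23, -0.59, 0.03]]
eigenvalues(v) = [(0.32+0j), (0.14+0.23j), (0.14-0.23j)]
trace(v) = 0.59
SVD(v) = [[0.42, 0.78, 0.46], [-0.62, -0.12, 0.78], [0.66, -0.61, 0.43]] @ diag([0.8124563613061179, 0.5464432626162471, 0.050144009757237845]) @ [[-0.17, -0.87, -0.46], [0.47, 0.34, -0.82], [0.87, -0.36, 0.35]]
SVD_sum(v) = [[-0.06, -0.30, -0.16], [0.09, 0.44, 0.23], [-0.09, -0.47, -0.25]] + [[0.2, 0.15, -0.35], [-0.03, -0.02, 0.05], [-0.16, -0.11, 0.27]] + [[0.02, -0.01, 0.01], [0.03, -0.01, 0.01], [0.02, -0.01, 0.01]]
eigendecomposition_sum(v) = [[0.58-0.00j, (0.94-0j), -0.02-0.00j],[-0.16+0.00j, (-0.27+0j), (0.01+0j)],[(-0.13+0j), (-0.21+0j), 0j]] + [[-0.21-0.00j, -0.55-0.13j, (-0.24+0.16j)], [(0.13+0j), (0.33+0.09j), 0.15-0.09j], [-0.05+0.09j, (-0.19+0.22j), (0.01+0.15j)]] + [[(-0.21+0j), (-0.55+0.13j), (-0.24-0.16j)], [0.13-0.00j, (0.33-0.09j), 0.15+0.09j], [-0.05-0.09j, (-0.19-0.22j), (0.01-0.15j)]]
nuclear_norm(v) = 1.41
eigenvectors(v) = [[-0.94+0.00j, (-0.78+0j), (-0.78-0j)], [(0.27+0j), 0.48+0.01j, (0.48-0.01j)], [(0.21+0j), (-0.19+0.35j), -0.19-0.35j]]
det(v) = 0.02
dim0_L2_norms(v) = [0.29, 0.73, 0.58]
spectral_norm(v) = 0.81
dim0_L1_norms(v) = [0.48, 1.15, 0.83]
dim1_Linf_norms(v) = [0.5, 0.4, 0.59]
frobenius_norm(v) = 0.98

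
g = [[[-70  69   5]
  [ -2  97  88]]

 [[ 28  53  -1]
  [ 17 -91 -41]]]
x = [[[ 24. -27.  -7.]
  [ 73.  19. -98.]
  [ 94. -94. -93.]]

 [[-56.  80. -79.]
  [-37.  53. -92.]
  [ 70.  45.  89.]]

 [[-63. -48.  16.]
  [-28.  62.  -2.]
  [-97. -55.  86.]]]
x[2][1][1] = 62.0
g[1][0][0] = 28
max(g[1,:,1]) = 53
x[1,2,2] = 89.0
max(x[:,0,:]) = 80.0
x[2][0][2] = 16.0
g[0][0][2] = 5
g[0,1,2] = 88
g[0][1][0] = -2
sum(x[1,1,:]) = -76.0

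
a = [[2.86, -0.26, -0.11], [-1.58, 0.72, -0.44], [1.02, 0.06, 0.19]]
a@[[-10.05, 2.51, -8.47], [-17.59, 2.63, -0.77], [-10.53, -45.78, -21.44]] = [[-23.01, 11.53, -21.67], [7.85, 18.07, 22.26], [-13.31, -5.98, -12.76]]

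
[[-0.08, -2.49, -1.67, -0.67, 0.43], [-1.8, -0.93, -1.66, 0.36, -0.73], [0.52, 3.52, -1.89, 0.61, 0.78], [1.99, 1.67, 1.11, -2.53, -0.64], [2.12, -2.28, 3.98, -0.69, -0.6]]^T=[[-0.08,-1.80,0.52,1.99,2.12], [-2.49,-0.93,3.52,1.67,-2.28], [-1.67,-1.66,-1.89,1.11,3.98], [-0.67,0.36,0.61,-2.53,-0.69], [0.43,-0.73,0.78,-0.64,-0.6]]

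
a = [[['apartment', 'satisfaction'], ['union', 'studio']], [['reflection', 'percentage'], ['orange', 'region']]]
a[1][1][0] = 'orange'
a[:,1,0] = ['union', 'orange']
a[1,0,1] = 'percentage'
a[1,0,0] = 'reflection'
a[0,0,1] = 'satisfaction'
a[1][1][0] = 'orange'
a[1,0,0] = 'reflection'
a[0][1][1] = 'studio'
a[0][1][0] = 'union'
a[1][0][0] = 'reflection'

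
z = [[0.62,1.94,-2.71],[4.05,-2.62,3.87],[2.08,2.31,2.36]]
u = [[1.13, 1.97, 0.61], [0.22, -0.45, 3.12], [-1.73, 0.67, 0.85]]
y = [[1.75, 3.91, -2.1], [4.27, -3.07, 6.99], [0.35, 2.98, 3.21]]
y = u + z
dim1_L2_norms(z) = [3.39, 6.18, 3.9]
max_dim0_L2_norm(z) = 5.28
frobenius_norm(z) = 8.06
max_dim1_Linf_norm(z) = 4.05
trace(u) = 1.53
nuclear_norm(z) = 12.61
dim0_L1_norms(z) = [6.75, 6.87, 8.94]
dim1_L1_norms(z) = [5.27, 10.54, 6.75]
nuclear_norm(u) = 7.47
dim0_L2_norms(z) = [4.59, 4.0, 5.28]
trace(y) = 1.89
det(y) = -126.70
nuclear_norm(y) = 17.03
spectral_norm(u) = 3.29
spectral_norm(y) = 9.22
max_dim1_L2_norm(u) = 3.16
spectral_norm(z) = 6.88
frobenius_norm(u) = 4.44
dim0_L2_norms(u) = [2.08, 2.13, 3.29]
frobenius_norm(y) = 10.89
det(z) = -52.42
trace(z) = 0.36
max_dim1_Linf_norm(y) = 6.99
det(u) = -14.18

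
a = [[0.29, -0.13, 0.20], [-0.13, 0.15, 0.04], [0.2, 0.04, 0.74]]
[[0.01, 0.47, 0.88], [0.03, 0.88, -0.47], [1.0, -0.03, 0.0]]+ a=[[0.30,0.34,1.08],[-0.10,1.03,-0.43],[1.2,0.01,0.74]]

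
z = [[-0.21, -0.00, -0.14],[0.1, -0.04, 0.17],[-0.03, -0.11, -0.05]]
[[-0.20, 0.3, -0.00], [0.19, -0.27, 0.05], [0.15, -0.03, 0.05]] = z@ [[0.80, -0.84, -0.18], [-1.73, 0.92, -0.55], [0.24, -0.85, 0.27]]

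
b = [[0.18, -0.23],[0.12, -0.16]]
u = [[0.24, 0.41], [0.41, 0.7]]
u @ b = [[0.09, -0.12], [0.16, -0.21]]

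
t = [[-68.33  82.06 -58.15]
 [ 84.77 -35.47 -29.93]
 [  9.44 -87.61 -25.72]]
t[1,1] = -35.47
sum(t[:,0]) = 25.879999999999995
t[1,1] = -35.47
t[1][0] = 84.77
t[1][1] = -35.47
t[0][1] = 82.06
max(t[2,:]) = 9.44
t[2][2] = -25.72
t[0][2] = -58.15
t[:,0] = [-68.33, 84.77, 9.44]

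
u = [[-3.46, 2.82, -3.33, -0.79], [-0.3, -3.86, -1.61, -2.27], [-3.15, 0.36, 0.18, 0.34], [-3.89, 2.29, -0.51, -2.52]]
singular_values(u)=[7.67, 4.75, 2.58, 1.88]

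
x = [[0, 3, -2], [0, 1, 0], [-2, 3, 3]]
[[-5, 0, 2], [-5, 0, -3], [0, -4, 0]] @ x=[[-4, -9, 16], [6, -24, 1], [0, -4, 0]]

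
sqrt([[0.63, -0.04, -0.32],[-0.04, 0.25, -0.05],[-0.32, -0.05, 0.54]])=[[0.76, -0.04, -0.22], [-0.04, 0.5, -0.05], [-0.22, -0.05, 0.7]]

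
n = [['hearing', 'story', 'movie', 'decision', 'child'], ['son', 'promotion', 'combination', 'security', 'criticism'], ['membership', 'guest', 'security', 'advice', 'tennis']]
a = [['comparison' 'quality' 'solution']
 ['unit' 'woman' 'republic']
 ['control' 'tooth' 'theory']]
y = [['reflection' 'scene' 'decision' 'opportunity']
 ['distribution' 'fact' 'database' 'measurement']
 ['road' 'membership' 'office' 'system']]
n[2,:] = ['membership', 'guest', 'security', 'advice', 'tennis']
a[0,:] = ['comparison', 'quality', 'solution']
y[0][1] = 'scene'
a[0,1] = 'quality'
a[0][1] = 'quality'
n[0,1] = 'story'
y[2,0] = 'road'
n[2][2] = 'security'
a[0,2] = 'solution'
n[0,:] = ['hearing', 'story', 'movie', 'decision', 'child']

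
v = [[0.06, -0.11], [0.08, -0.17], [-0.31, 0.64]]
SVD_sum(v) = [[0.05, -0.11],  [0.08, -0.17],  [-0.31, 0.64]] + [[0.01,0.0],[-0.0,-0.0],[0.00,0.0]]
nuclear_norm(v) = 0.75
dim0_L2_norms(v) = [0.33, 0.67]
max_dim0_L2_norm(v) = 0.67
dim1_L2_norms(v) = [0.13, 0.19, 0.71]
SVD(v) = [[-0.17, 0.93], [-0.25, -0.35], [0.95, 0.07]] @ diag([0.7460959864598183, 0.006385842822229568]) @ [[-0.44, 0.90], [0.9, 0.44]]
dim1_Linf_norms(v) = [0.11, 0.17, 0.64]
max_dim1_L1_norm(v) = 0.95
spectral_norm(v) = 0.75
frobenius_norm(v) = 0.75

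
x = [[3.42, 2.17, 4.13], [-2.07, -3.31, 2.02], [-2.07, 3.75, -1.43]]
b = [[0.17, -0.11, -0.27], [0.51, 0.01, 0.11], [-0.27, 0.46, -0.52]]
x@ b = [[0.57, 1.55, -2.83], [-2.59, 1.12, -0.86], [1.95, -0.39, 1.72]]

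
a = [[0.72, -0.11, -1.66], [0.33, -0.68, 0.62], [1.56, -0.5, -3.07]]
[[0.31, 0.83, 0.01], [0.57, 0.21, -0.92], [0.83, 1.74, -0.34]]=a@[[1.36, 0.08, -0.63], [0.18, -0.65, 0.74], [0.39, -0.42, -0.33]]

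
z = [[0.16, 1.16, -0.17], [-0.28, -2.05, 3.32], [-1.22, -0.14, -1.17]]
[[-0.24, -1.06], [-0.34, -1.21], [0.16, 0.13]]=z@[[0.14, 1.01], [-0.26, -1.20], [-0.25, -1.02]]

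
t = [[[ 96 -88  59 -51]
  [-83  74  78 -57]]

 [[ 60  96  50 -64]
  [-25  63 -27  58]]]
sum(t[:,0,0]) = 156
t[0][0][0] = 96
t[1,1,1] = 63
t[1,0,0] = 60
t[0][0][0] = 96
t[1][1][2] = -27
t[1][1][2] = -27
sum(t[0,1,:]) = 12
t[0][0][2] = 59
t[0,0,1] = -88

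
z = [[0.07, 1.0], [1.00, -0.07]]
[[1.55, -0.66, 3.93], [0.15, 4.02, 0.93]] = z @ [[0.26, 3.95, 1.2], [1.53, -0.94, 3.85]]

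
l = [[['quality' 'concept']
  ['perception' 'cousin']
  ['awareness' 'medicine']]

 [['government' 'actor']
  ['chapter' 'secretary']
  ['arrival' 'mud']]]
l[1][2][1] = 'mud'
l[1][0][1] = 'actor'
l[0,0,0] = 'quality'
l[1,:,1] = ['actor', 'secretary', 'mud']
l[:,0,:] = [['quality', 'concept'], ['government', 'actor']]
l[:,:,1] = [['concept', 'cousin', 'medicine'], ['actor', 'secretary', 'mud']]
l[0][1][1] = 'cousin'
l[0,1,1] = 'cousin'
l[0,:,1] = ['concept', 'cousin', 'medicine']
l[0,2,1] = 'medicine'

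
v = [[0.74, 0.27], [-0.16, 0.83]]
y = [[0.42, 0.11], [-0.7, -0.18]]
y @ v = [[0.29,0.20], [-0.49,-0.34]]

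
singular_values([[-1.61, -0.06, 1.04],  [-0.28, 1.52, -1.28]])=[2.2, 1.69]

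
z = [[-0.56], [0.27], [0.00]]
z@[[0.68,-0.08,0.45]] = [[-0.38, 0.04, -0.25], [0.18, -0.02, 0.12], [0.0, 0.00, 0.0]]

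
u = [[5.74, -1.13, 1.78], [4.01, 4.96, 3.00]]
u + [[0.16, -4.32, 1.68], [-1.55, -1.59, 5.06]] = [[5.90,-5.45,3.46], [2.46,3.37,8.06]]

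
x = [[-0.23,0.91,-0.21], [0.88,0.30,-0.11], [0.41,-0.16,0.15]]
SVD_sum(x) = [[-0.48, 0.76, -0.21], [0.10, -0.15, 0.04], [0.20, -0.31, 0.09]] + [[0.25, 0.15, -0.04], [0.78, 0.46, -0.12], [0.21, 0.13, -0.03]] + [[-0.0, 0.01, 0.03], [0.0, -0.01, -0.04], [-0.0, 0.03, 0.1]]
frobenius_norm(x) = 1.42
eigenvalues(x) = [-0.86, 0.94, 0.14]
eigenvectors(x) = [[0.72, -0.59, 0.07], [-0.58, -0.79, 0.25], [-0.38, -0.15, 0.96]]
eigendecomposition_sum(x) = [[-0.55, 0.42, -0.07],[0.45, -0.34, 0.06],[0.29, -0.23, 0.04]] + [[0.32, 0.49, -0.15], [0.42, 0.66, -0.21], [0.08, 0.12, -0.04]] + [[0.0, -0.0, 0.01], [0.01, -0.01, 0.04], [0.04, -0.06, 0.15]]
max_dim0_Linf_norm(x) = 0.91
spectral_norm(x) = 1.01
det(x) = -0.11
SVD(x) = [[-0.91,  -0.29,  0.3], [0.18,  -0.92,  -0.34], [0.38,  -0.25,  0.89]] @ diag([1.009092353396697, 0.9934975508598072, 0.11178210389807576]) @ [[0.52,-0.82,0.22], [-0.85,-0.51,0.13], [-0.01,0.26,0.97]]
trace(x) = 0.22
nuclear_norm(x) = 2.11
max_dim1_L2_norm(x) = 0.96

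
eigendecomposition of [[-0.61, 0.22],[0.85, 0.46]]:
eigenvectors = [[-0.82, -0.18], [0.57, -0.98]]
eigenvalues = [-0.76, 0.61]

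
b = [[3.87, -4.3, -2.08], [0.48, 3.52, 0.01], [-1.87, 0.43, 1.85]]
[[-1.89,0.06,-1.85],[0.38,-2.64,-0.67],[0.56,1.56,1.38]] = b @ [[-0.37, -0.46, -0.45], [0.16, -0.69, -0.13], [-0.11, 0.54, 0.32]]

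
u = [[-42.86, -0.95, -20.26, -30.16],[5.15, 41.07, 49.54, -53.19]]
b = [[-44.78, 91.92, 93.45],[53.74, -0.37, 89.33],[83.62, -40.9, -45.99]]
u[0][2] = -20.26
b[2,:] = [83.62, -40.9, -45.99]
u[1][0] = 5.15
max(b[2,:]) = 83.62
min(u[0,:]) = -42.86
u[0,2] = -20.26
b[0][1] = 91.92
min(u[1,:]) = -53.19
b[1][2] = 89.33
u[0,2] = -20.26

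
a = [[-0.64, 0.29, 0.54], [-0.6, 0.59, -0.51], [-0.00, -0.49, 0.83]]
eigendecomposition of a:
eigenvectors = [[(-0.72+0j), (-0.72-0j), (0.11+0j)], [(-0.57-0.28j), -0.57+0.28j, (-0.66+0j)], [-0.22-0.18j, (-0.22+0.18j), 0.74+0.00j]]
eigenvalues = [(-0.24+0.24j), (-0.24-0.24j), (1.26+0j)]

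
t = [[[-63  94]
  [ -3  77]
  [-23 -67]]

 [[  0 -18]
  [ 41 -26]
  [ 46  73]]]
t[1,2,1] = 73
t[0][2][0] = -23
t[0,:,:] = [[-63, 94], [-3, 77], [-23, -67]]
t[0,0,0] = -63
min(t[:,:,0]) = -63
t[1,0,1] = -18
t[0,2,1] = -67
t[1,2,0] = 46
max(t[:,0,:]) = 94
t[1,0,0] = 0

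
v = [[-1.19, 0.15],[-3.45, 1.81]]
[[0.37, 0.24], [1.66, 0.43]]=v @ [[-0.26, -0.23], [0.42, -0.20]]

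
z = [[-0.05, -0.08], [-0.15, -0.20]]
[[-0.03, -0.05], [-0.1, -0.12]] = z @ [[0.66,0.01], [0.01,0.61]]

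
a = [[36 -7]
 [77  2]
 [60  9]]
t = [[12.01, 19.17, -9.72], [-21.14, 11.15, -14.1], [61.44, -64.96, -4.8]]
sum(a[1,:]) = 79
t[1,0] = -21.14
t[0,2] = -9.72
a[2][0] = 60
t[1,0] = -21.14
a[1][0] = 77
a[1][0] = 77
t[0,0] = 12.01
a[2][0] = 60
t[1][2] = -14.1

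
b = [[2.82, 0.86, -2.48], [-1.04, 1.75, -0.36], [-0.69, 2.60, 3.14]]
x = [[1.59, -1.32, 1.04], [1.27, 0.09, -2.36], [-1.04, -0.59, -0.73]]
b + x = [[4.41, -0.46, -1.44], [0.23, 1.84, -2.72], [-1.73, 2.01, 2.41]]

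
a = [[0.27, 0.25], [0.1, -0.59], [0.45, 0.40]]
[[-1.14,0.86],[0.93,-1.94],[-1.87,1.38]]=a @ [[-2.40, 0.13], [-1.98, 3.31]]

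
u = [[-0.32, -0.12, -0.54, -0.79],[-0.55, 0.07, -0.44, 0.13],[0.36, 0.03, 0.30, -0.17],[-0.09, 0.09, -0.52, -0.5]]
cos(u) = [[0.97, 0.03, -0.23, -0.35], [0.01, 0.96, -0.03, -0.22], [0.01, 0.02, 1.01, 0.12], [0.08, 0.02, -0.06, 0.79]]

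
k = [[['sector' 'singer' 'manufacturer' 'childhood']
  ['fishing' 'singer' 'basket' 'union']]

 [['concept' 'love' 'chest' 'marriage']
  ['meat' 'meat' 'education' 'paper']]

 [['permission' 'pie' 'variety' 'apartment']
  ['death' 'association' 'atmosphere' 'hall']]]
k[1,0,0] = 'concept'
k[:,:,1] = [['singer', 'singer'], ['love', 'meat'], ['pie', 'association']]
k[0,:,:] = [['sector', 'singer', 'manufacturer', 'childhood'], ['fishing', 'singer', 'basket', 'union']]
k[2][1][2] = 'atmosphere'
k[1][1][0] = 'meat'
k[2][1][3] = 'hall'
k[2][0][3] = 'apartment'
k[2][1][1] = 'association'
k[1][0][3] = 'marriage'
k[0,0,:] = ['sector', 'singer', 'manufacturer', 'childhood']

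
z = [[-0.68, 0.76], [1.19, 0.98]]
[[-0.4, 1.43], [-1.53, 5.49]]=z@[[-0.49, 1.76],  [-0.97, 3.46]]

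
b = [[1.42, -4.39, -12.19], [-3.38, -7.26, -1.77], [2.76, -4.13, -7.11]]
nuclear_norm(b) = 25.10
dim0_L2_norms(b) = [4.59, 9.44, 14.22]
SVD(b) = [[0.80, -0.26, -0.54], [0.29, 0.96, -0.02], [0.53, -0.14, 0.84]] @ diag([16.100034931221007, 7.015115923803204, 1.9882464105503173]) @ [[0.10, -0.48, -0.87], [-0.57, -0.74, 0.35], [0.82, -0.46, 0.35]]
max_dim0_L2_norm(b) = 14.22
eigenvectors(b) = [[(-0.78+0j), (-0.78-0j), 0.60+0.00j],  [0.28-0.31j, (0.28+0.31j), 0.72+0.00j],  [(-0.26+0.39j), (-0.26-0.39j), (0.35+0j)]]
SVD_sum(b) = [[1.27, -6.24, -11.18], [0.47, -2.29, -4.10], [0.84, -4.10, -7.35]] + [[1.03, 1.35, -0.64], [-3.81, -4.99, 2.35], [0.56, 0.73, -0.35]] + [[-0.88, 0.50, -0.38], [-0.04, 0.02, -0.02], [1.36, -0.77, 0.58]]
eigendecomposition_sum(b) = [[(1.02+2.43j), 0.92-1.12j, (-3.66-1.88j)], [(-1.32-0.46j), (0.11+0.76j), 2.04-0.78j], [(1.56+0.28j), (-0.26-0.83j), -2.15+1.23j]] + [[1.02-2.43j,  0.92+1.12j,  -3.66+1.88j],[(-1.32+0.46j),  0.11-0.76j,  2.04+0.78j],[1.56-0.28j,  (-0.26+0.83j),  (-2.15-1.23j)]] + [[(-0.62+0j),(-6.22-0j),-4.86-0.00j],[-0.74+0.00j,(-7.49-0j),-5.85-0.00j],[-0.36+0.00j,(-3.61-0j),-2.82-0.00j]]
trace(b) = -12.95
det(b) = -224.56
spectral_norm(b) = 16.10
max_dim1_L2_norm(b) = 13.03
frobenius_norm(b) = 17.67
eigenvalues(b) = [(-1.01+4.42j), (-1.01-4.42j), (-10.92+0j)]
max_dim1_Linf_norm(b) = 12.19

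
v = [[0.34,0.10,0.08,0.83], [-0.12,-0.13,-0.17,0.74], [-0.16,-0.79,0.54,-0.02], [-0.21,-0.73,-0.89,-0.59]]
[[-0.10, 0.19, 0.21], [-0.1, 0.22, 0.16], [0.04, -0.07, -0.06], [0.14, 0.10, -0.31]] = v @ [[0.07, 0.05, -0.05], [-0.08, -0.08, 0.14], [-0.02, -0.22, 0.08], [-0.14, 0.24, 0.25]]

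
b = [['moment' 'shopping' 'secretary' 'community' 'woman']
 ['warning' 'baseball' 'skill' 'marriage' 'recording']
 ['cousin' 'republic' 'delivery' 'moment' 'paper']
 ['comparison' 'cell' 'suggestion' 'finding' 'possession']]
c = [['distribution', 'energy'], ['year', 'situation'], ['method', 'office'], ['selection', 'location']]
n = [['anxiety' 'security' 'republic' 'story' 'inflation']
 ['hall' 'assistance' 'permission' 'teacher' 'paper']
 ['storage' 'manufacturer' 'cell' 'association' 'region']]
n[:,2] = ['republic', 'permission', 'cell']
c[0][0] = 'distribution'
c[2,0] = 'method'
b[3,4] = 'possession'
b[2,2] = 'delivery'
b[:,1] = ['shopping', 'baseball', 'republic', 'cell']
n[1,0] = 'hall'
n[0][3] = 'story'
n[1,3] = 'teacher'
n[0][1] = 'security'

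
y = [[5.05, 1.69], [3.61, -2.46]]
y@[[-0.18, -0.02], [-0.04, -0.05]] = [[-0.98, -0.19], [-0.55, 0.05]]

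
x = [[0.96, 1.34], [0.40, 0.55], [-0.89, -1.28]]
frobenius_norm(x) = 2.37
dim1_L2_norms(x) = [1.65, 0.68, 1.56]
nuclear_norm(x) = 2.39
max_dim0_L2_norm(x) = 1.93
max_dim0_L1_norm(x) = 3.17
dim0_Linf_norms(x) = [0.96, 1.34]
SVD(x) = [[-0.70, -0.5], [-0.29, -0.47], [0.66, -0.73]] @ diag([2.3685153056416213, 0.01830974989934939]) @ [[-0.58, -0.82],[-0.82, 0.58]]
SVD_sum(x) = [[0.95, 1.35], [0.39, 0.55], [-0.9, -1.27]] + [[0.01, -0.01],[0.01, -0.00],[0.01, -0.01]]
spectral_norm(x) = 2.37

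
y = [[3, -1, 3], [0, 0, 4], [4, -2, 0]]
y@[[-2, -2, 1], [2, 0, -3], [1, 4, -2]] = [[-5, 6, 0], [4, 16, -8], [-12, -8, 10]]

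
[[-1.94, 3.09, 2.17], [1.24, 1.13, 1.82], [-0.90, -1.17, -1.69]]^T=[[-1.94,  1.24,  -0.9], [3.09,  1.13,  -1.17], [2.17,  1.82,  -1.69]]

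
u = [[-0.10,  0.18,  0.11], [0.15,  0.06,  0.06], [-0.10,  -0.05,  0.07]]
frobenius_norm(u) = 0.32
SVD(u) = [[-0.97, -0.14, -0.18], [0.03, -0.85, 0.52], [-0.23, 0.5, 0.83]] @ diag([0.23761019942600506, 0.1956067082895529, 0.08294220156747589]) @ [[0.52, -0.68, -0.51], [-0.84, -0.52, -0.16], [0.16, -0.51, 0.84]]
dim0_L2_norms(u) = [0.21, 0.2, 0.14]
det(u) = -0.00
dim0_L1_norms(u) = [0.35, 0.29, 0.24]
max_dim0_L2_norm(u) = 0.21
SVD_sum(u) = [[-0.12, 0.16, 0.12], [0.00, -0.00, -0.0], [-0.03, 0.04, 0.03]] + [[0.02, 0.01, 0.00], [0.14, 0.09, 0.03], [-0.08, -0.05, -0.02]] + [[-0.00, 0.01, -0.01],[0.01, -0.02, 0.04],[0.01, -0.04, 0.06]]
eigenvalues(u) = [(-0.19+0j), (0.11+0.09j), (0.11-0.09j)]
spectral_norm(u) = 0.24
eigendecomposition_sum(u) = [[-0.13+0.00j,0.10+0.00j,0.03-0.00j], [(0.09-0j),(-0.07-0j),(-0.02+0j)], [(-0.03+0j),0.03+0.00j,0.01-0.00j]] + [[0.02+0.01j, 0.04+0.01j, 0.04-0.03j], [(0.03+0.01j), (0.06-0j), (0.04-0.06j)], [(-0.03+0.02j), (-0.04+0.06j), 0.03+0.08j]] + [[(0.02-0.01j), 0.04-0.01j, 0.04+0.03j], [(0.03-0.01j), (0.06+0j), 0.04+0.06j], [(-0.03-0.02j), (-0.04-0.06j), (0.03-0.08j)]]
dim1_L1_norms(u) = [0.39, 0.27, 0.22]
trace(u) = 0.03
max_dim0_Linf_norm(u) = 0.18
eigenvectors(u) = [[(0.82+0j),0.10+0.38j,0.10-0.38j], [-0.54+0.00j,0.35+0.49j,(0.35-0.49j)], [(0.21+0j),(-0.69+0j),-0.69-0.00j]]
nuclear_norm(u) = 0.52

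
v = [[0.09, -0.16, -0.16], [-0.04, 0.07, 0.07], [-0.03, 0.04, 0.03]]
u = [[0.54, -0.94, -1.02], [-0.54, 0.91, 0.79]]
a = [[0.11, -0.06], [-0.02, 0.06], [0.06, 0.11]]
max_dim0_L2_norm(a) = 0.14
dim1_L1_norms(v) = [0.41, 0.18, 0.1]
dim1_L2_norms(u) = [1.49, 1.32]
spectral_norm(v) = 0.27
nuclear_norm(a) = 0.27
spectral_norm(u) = 1.99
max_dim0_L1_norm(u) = 1.85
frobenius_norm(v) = 0.27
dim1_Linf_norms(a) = [0.11, 0.06, 0.11]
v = a @ u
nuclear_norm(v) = 0.28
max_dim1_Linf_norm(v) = 0.16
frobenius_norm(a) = 0.19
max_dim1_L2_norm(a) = 0.13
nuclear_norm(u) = 2.10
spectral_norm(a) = 0.14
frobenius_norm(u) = 1.99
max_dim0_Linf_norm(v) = 0.16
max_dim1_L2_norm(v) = 0.24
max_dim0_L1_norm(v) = 0.27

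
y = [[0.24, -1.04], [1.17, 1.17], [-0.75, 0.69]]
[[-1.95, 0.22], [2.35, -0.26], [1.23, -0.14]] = y @ [[0.11, -0.01], [1.9, -0.21]]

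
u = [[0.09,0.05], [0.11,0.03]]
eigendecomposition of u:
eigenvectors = [[0.71, -0.41],[0.71, 0.91]]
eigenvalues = [0.14, -0.02]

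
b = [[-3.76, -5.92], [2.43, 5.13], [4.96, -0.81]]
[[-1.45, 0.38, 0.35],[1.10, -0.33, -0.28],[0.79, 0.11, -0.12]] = b @ [[0.18, 0.01, -0.03], [0.13, -0.07, -0.04]]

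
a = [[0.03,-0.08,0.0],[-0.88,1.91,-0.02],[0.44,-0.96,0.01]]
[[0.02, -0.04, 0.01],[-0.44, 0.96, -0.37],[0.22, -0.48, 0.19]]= a@[[0.41, -0.04, 0.06], [-0.04, 0.48, -0.16], [0.06, -0.16, 0.79]]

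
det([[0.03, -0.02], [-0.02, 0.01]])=-0.000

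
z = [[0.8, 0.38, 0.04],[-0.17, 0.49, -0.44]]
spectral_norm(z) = 0.89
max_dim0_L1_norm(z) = 0.97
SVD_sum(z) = [[0.78, 0.42, -0.00], [0.08, 0.04, -0.00]] + [[0.02, -0.04, 0.04], [-0.25, 0.45, -0.44]]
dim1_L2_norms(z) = [0.89, 0.68]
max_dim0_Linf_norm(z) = 0.8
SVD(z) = [[-1.00, -0.10], [-0.1, 1.00]] @ diag([0.8883993912031303, 0.6777510765095895]) @ [[-0.88, -0.48, 0.0], [-0.37, 0.66, -0.65]]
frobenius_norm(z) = 1.12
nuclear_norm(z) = 1.57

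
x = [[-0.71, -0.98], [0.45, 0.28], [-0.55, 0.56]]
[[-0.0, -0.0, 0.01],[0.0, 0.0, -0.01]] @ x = [[-0.01, 0.01], [0.01, -0.01]]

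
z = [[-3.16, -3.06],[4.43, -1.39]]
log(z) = [[0.91, -1.83], [2.65, 1.97]]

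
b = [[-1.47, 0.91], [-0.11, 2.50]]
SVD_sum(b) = [[-0.37,1.24], [-0.70,2.32]] + [[-1.1, -0.33], [0.59, 0.18]]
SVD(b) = [[0.47,  0.88],[0.88,  -0.47]] @ diag([2.7496943060775805, 1.3001081582408953]) @ [[-0.29, 0.96], [-0.96, -0.29]]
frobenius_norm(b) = 3.04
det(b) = -3.57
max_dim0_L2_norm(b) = 2.66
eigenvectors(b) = [[-1.00,  -0.22], [-0.03,  -0.97]]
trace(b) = 1.03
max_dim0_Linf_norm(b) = 2.5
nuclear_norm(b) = 4.05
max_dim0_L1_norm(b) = 3.41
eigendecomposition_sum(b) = [[-1.45, 0.34], [-0.04, 0.01]] + [[-0.02, 0.57], [-0.07, 2.49]]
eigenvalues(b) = [-1.44, 2.47]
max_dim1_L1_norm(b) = 2.61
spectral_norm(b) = 2.75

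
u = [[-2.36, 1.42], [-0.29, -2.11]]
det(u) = 5.391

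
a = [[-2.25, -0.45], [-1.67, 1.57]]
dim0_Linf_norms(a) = [2.25, 1.57]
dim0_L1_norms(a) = [3.92, 2.02]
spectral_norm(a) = 2.88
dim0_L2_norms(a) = [2.8, 1.63]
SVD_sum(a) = [[-1.96, 0.56], [-1.96, 0.56]] + [[-0.29, -1.01], [0.29, 1.01]]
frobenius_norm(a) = 3.24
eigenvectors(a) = [[-0.92, 0.11], [-0.38, -0.99]]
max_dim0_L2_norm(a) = 2.8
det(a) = -4.28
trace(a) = -0.68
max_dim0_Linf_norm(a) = 2.25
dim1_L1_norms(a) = [2.7, 3.24]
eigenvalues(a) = [-2.44, 1.76]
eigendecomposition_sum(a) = [[-2.33, -0.26],  [-0.97, -0.11]] + [[0.08, -0.19], [-0.70, 1.68]]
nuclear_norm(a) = 4.37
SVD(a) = [[-0.71, -0.71], [-0.71, 0.71]] @ diag([2.8827773308554825, 1.4860669099020198]) @ [[0.96, -0.27], [0.27, 0.96]]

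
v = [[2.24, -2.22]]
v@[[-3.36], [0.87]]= [[-9.46]]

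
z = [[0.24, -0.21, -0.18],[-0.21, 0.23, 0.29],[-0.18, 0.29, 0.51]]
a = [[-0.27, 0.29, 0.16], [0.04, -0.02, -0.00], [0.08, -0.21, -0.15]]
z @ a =[[-0.09, 0.11, 0.07],[0.09, -0.13, -0.08],[0.10, -0.17, -0.11]]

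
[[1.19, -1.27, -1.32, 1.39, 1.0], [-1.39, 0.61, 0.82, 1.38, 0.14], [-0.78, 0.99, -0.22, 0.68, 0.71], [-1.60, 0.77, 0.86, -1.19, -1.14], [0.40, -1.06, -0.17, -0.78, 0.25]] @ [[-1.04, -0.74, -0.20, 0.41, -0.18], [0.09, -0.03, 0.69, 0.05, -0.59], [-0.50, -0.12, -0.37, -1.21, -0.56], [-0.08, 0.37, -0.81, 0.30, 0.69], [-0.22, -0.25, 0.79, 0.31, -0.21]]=[[-1.02,-0.42,-0.96,2.75,2.02], [0.95,1.39,-0.61,-1.07,0.35], [0.80,0.65,0.93,0.42,-0.00], [1.65,0.9,0.6,-2.37,-1.23], [-0.42,-0.59,0.08,0.16,0.06]]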